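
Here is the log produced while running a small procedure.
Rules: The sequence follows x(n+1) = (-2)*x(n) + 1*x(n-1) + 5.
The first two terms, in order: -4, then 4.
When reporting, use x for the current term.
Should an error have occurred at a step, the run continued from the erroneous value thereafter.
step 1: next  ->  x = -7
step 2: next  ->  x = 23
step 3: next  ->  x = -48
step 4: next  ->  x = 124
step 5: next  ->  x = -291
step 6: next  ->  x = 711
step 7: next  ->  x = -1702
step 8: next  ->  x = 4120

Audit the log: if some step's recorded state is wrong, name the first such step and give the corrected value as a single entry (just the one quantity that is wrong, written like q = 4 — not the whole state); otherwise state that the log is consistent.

Step 1: x = -2*(4) + (1)*(-4) + (5) = -7 — consistent with the log.
Step 2: x = -2*(-7) + (1)*(4) + (5) = 23 — in agreement.
Step 3: x = -2*(23) + (1)*(-7) + (5) = -48 — matches.
Step 4: x = -2*(-48) + (1)*(23) + (5) = 124 — same as recorded.
Step 5: x = -2*(124) + (1)*(-48) + (5) = -291 — matches.
Step 6: x = -2*(-291) + (1)*(124) + (5) = 711 — no discrepancy.
Step 7: x = -2*(711) + (1)*(-291) + (5) = -1708 — the log has a different value.
First incorrect step: 7; the correct value is x = -1708.

step 7, x = -1708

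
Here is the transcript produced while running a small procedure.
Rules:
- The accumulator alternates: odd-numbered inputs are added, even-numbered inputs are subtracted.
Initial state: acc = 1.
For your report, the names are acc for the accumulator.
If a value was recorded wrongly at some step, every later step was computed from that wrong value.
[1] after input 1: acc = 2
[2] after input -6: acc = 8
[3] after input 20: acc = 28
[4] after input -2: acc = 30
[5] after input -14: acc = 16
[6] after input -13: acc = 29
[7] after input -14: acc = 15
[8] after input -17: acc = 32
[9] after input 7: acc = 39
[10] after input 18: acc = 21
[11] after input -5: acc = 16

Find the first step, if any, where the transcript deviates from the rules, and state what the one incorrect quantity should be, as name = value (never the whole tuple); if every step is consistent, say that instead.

no error

1. acc = 1 + 1 = 2 (verified)
2. acc = 2 - -6 = 8 (checks out)
3. acc = 8 + 20 = 28 (no discrepancy)
4. acc = 28 - -2 = 30 (checks out)
5. acc = 30 + -14 = 16 (exactly as logged)
6. acc = 16 - -13 = 29 (verified)
7. acc = 29 + -14 = 15 (exactly as logged)
8. acc = 15 - -17 = 32 (in agreement)
9. acc = 32 + 7 = 39 (consistent with the transcript)
10. acc = 39 - 18 = 21 (agrees with the transcript)
11. acc = 21 + -5 = 16 (matches)
Every step is consistent.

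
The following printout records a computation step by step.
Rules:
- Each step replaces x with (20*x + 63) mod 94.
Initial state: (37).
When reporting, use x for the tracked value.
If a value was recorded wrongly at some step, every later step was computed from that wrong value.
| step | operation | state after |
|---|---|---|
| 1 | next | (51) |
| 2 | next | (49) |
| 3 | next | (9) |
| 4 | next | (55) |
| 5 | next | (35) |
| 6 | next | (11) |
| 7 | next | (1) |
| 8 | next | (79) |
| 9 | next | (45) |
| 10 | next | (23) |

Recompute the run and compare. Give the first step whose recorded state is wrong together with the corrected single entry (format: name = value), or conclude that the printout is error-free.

step 8, x = 83

Step 1: x = (20*37 + 63) mod 94 = 51 — exactly as logged.
Step 2: x = (20*51 + 63) mod 94 = 49 — no discrepancy.
Step 3: x = (20*49 + 63) mod 94 = 9 — checks out.
Step 4: x = (20*9 + 63) mod 94 = 55 — confirmed correct.
Step 5: x = (20*55 + 63) mod 94 = 35 — exactly as logged.
Step 6: x = (20*35 + 63) mod 94 = 11 — no discrepancy.
Step 7: x = (20*11 + 63) mod 94 = 1 — checks out.
Step 8: x = (20*1 + 63) mod 94 = 83 — first mismatch against the printout.
Step 8 is the first one off; corrected, x = 83.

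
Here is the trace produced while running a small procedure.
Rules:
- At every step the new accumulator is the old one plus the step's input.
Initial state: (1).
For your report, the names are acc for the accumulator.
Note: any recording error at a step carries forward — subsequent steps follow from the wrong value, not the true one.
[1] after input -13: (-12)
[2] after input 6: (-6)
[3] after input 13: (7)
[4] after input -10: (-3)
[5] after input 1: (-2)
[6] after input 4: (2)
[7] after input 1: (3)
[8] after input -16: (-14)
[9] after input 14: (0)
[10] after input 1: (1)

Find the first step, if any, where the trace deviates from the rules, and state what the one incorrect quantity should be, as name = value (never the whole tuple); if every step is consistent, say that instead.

step 8, acc = -13

Recomputing the run from the initial state:
step 1: acc = -12
step 2: acc = -6
step 3: acc = 7
step 4: acc = -3
step 5: acc = -2
step 6: acc = 2
step 7: acc = 3
step 8: acc = -13
step 9: acc = 1
step 10: acc = 2
The first disagreement with the trace is at step 8, where the value should be acc = -13.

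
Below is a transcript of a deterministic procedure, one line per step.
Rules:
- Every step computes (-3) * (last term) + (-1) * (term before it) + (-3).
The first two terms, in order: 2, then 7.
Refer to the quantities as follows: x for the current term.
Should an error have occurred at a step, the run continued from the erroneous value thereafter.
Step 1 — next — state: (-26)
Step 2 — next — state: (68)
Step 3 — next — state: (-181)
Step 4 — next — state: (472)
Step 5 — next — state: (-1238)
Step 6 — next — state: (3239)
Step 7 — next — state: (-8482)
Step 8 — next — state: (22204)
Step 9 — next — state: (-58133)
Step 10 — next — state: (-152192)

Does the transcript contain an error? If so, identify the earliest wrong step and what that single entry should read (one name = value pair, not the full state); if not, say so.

step 10, x = 152192

step 1: x = -3*(7) + (-1)*(2) + (-3) = -26 -> confirmed correct
step 2: x = -3*(-26) + (-1)*(7) + (-3) = 68 -> in agreement
step 3: x = -3*(68) + (-1)*(-26) + (-3) = -181 -> matches
step 4: x = -3*(-181) + (-1)*(68) + (-3) = 472 -> consistent with the transcript
step 5: x = -3*(472) + (-1)*(-181) + (-3) = -1238 -> in agreement
step 6: x = -3*(-1238) + (-1)*(472) + (-3) = 3239 -> agrees with the transcript
step 7: x = -3*(3239) + (-1)*(-1238) + (-3) = -8482 -> matches
step 8: x = -3*(-8482) + (-1)*(3239) + (-3) = 22204 -> consistent with the transcript
step 9: x = -3*(22204) + (-1)*(-8482) + (-3) = -58133 -> no discrepancy
step 10: x = -3*(-58133) + (-1)*(22204) + (-3) = 152192 -> the recorded entry deviates here
Conclusion: step 10 carries the first error; the entry should be x = 152192.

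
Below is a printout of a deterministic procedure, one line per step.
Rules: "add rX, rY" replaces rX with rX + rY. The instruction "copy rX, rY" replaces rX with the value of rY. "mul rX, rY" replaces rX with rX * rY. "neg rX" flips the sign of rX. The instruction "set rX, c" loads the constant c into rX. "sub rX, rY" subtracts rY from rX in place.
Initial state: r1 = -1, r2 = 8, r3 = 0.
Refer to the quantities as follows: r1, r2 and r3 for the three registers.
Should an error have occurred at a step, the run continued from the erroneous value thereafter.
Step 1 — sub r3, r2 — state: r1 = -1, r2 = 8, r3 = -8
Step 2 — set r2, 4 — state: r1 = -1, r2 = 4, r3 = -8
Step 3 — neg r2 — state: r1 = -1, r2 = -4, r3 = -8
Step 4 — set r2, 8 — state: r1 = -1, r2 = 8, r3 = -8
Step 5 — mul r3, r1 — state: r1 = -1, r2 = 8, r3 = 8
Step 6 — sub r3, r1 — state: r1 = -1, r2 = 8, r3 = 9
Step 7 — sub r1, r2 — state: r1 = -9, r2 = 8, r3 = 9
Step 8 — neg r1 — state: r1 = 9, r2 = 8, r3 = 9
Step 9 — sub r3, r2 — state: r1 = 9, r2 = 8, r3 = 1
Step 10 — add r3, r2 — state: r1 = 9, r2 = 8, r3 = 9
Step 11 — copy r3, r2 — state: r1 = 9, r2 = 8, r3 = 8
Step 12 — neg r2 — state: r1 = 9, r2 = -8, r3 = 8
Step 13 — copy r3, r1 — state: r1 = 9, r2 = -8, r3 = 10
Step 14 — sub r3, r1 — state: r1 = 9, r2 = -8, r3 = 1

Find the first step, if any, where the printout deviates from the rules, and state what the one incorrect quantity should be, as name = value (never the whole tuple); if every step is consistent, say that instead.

step 13, r3 = 9

Recomputing the run from the initial state:
step 1: r1 = -1, r2 = 8, r3 = -8
step 2: r1 = -1, r2 = 4, r3 = -8
step 3: r1 = -1, r2 = -4, r3 = -8
step 4: r1 = -1, r2 = 8, r3 = -8
step 5: r1 = -1, r2 = 8, r3 = 8
step 6: r1 = -1, r2 = 8, r3 = 9
step 7: r1 = -9, r2 = 8, r3 = 9
step 8: r1 = 9, r2 = 8, r3 = 9
step 9: r1 = 9, r2 = 8, r3 = 1
step 10: r1 = 9, r2 = 8, r3 = 9
step 11: r1 = 9, r2 = 8, r3 = 8
step 12: r1 = 9, r2 = -8, r3 = 8
step 13: r1 = 9, r2 = -8, r3 = 9
step 14: r1 = 9, r2 = -8, r3 = 0
The first disagreement with the printout is at step 13, where the value should be r3 = 9.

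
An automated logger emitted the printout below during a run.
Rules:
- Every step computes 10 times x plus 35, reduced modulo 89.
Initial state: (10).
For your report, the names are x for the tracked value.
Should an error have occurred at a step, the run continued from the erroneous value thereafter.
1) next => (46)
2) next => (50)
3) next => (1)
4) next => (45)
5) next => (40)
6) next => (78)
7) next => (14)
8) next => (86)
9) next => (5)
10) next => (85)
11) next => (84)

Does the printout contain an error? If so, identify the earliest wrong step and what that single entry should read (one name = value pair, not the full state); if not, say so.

step 6, x = 79

Recomputing the run from the initial state:
step 1: x = 46
step 2: x = 50
step 3: x = 1
step 4: x = 45
step 5: x = 40
step 6: x = 79
step 7: x = 24
step 8: x = 8
step 9: x = 26
step 10: x = 28
step 11: x = 48
The first disagreement with the printout is at step 6, where the value should be x = 79.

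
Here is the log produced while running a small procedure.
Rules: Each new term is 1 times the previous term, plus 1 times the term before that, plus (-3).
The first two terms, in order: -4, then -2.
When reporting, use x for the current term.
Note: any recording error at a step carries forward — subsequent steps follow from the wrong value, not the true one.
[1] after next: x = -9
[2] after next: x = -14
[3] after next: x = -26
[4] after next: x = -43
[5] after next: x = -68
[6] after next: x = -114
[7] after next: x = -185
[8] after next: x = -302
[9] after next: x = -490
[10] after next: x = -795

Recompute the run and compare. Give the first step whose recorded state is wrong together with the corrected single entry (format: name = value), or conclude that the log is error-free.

step 5, x = -72

1. x = 1*(-2) + (1)*(-4) + (-3) = -9 (no discrepancy)
2. x = 1*(-9) + (1)*(-2) + (-3) = -14 (verified)
3. x = 1*(-14) + (1)*(-9) + (-3) = -26 (exactly as logged)
4. x = 1*(-26) + (1)*(-14) + (-3) = -43 (consistent with the log)
5. x = 1*(-43) + (1)*(-26) + (-3) = -72 (first mismatch against the log)
Step 5 is the first one off; corrected, x = -72.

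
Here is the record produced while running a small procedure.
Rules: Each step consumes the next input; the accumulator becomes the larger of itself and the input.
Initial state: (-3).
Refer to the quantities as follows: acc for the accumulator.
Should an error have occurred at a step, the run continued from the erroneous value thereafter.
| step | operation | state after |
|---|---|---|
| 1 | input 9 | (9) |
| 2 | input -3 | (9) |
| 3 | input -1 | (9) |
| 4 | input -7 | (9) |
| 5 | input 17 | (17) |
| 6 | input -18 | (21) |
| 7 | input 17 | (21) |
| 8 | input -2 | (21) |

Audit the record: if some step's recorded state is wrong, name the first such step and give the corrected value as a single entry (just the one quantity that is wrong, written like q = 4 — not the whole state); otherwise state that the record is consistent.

step 6, acc = 17

Recomputing the run from the initial state:
step 1: acc = 9
step 2: acc = 9
step 3: acc = 9
step 4: acc = 9
step 5: acc = 17
step 6: acc = 17
step 7: acc = 17
step 8: acc = 17
The first disagreement with the record is at step 6, where the value should be acc = 17.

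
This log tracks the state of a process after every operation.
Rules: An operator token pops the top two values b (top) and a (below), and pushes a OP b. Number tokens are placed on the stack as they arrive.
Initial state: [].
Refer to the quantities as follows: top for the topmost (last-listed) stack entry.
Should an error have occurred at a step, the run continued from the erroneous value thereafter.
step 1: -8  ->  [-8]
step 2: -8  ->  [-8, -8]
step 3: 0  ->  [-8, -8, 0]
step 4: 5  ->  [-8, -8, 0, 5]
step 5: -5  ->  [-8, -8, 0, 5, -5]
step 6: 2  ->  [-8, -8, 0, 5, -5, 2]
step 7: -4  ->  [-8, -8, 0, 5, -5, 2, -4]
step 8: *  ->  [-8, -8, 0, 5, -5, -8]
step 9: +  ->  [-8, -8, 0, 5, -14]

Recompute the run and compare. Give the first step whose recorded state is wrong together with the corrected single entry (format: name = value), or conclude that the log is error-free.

step 9, top = -13

1. push -8: top = -8 (matches)
2. push -8: top = -8 (matches)
3. push 0: top = 0 (exactly as logged)
4. push 5: top = 5 (matches)
5. push -5: top = -5 (checks out)
6. push 2: top = 2 (consistent with the log)
7. push -4: top = -4 (no discrepancy)
8. 2 * -4 = -8 (agrees with the log)
9. -5 + -8 = -13 (this is not what the log shows)
The audit stops at step 9: the recorded entry is wrong and should be top = -13.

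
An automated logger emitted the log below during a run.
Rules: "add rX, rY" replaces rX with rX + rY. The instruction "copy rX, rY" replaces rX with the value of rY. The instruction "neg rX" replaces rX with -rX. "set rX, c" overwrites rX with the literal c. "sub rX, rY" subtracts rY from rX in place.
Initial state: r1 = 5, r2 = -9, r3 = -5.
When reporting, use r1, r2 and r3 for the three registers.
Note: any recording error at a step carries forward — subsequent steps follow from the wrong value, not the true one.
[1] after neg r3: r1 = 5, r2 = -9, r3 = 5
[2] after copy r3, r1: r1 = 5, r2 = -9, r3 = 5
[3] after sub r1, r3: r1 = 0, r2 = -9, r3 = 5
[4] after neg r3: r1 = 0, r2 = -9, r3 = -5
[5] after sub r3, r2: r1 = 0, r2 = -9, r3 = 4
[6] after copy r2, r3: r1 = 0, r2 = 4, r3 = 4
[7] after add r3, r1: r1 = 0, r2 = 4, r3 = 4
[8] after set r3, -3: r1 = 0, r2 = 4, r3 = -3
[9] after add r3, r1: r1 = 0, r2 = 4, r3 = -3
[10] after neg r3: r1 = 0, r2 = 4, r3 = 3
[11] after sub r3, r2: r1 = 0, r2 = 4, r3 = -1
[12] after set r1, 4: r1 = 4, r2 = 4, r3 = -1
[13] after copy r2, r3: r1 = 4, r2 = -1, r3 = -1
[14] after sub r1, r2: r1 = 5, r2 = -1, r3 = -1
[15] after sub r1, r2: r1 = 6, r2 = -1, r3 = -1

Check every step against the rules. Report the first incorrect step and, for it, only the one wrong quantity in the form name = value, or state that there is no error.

Recomputing the run from the initial state:
step 1: r1 = 5, r2 = -9, r3 = 5
step 2: r1 = 5, r2 = -9, r3 = 5
step 3: r1 = 0, r2 = -9, r3 = 5
step 4: r1 = 0, r2 = -9, r3 = -5
step 5: r1 = 0, r2 = -9, r3 = 4
step 6: r1 = 0, r2 = 4, r3 = 4
step 7: r1 = 0, r2 = 4, r3 = 4
step 8: r1 = 0, r2 = 4, r3 = -3
step 9: r1 = 0, r2 = 4, r3 = -3
step 10: r1 = 0, r2 = 4, r3 = 3
step 11: r1 = 0, r2 = 4, r3 = -1
step 12: r1 = 4, r2 = 4, r3 = -1
step 13: r1 = 4, r2 = -1, r3 = -1
step 14: r1 = 5, r2 = -1, r3 = -1
step 15: r1 = 6, r2 = -1, r3 = -1
This matches the log at every step.

no error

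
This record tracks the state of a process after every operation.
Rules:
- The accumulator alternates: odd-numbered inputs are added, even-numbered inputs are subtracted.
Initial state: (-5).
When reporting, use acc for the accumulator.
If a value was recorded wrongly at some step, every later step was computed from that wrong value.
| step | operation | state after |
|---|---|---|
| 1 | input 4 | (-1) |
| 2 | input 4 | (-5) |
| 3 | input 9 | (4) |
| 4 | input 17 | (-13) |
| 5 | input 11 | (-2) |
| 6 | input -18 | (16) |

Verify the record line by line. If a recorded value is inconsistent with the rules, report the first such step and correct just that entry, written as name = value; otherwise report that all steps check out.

no error

1. acc = -5 + 4 = -1 (confirmed correct)
2. acc = -1 - 4 = -5 (confirmed correct)
3. acc = -5 + 9 = 4 (in agreement)
4. acc = 4 - 17 = -13 (agrees with the record)
5. acc = -13 + 11 = -2 (same as recorded)
6. acc = -2 - -18 = 16 (verified)
All entries verified; no error found.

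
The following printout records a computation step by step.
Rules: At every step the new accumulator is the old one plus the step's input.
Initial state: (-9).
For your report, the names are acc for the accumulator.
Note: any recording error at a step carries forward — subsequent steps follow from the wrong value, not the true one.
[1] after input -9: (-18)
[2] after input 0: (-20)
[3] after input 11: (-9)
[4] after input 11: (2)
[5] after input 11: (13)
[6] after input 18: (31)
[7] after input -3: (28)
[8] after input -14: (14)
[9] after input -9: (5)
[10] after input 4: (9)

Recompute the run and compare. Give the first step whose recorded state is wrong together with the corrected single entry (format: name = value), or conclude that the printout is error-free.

step 2, acc = -18

Recomputing the run from the initial state:
step 1: acc = -18
step 2: acc = -18
step 3: acc = -7
step 4: acc = 4
step 5: acc = 15
step 6: acc = 33
step 7: acc = 30
step 8: acc = 16
step 9: acc = 7
step 10: acc = 11
The first disagreement with the printout is at step 2, where the value should be acc = -18.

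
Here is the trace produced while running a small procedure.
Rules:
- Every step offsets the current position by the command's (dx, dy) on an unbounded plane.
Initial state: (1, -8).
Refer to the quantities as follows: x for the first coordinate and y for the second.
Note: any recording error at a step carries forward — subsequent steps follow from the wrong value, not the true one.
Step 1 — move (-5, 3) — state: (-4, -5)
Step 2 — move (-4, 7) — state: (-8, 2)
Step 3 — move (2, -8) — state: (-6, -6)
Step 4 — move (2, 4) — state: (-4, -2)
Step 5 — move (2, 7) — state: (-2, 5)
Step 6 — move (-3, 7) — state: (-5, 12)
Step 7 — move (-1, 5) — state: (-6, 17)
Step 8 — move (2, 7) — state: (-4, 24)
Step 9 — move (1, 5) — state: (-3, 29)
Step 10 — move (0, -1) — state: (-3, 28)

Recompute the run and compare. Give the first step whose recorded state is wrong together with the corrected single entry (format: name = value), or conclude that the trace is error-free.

no error

step 1: x = 1 + (-5) = -4, y = -8 + (3) = -5 -> consistent with the trace
step 2: x = -4 + (-4) = -8, y = -5 + (7) = 2 -> confirmed correct
step 3: x = -8 + (2) = -6, y = 2 + (-8) = -6 -> matches
step 4: x = -6 + (2) = -4, y = -6 + (4) = -2 -> exactly as logged
step 5: x = -4 + (2) = -2, y = -2 + (7) = 5 -> matches
step 6: x = -2 + (-3) = -5, y = 5 + (7) = 12 -> checks out
step 7: x = -5 + (-1) = -6, y = 12 + (5) = 17 -> checks out
step 8: x = -6 + (2) = -4, y = 17 + (7) = 24 -> in agreement
step 9: x = -4 + (1) = -3, y = 24 + (5) = 29 -> consistent with the trace
step 10: x = -3 + (0) = -3, y = 29 + (-1) = 28 -> in agreement
All entries verified; no error found.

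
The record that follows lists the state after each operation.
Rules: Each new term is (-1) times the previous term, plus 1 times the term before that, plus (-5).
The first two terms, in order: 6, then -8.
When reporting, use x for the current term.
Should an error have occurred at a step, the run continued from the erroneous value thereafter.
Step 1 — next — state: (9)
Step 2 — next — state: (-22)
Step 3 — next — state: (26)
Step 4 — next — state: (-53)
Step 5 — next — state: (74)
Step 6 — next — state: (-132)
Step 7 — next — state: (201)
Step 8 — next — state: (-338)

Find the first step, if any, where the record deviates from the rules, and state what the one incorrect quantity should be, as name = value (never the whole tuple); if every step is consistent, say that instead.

Step 1: x = -1*(-8) + (1)*(6) + (-5) = 9 — checks out.
Step 2: x = -1*(9) + (1)*(-8) + (-5) = -22 — consistent with the record.
Step 3: x = -1*(-22) + (1)*(9) + (-5) = 26 — matches.
Step 4: x = -1*(26) + (1)*(-22) + (-5) = -53 — checks out.
Step 5: x = -1*(-53) + (1)*(26) + (-5) = 74 — no discrepancy.
Step 6: x = -1*(74) + (1)*(-53) + (-5) = -132 — same as recorded.
Step 7: x = -1*(-132) + (1)*(74) + (-5) = 201 — confirmed correct.
Step 8: x = -1*(201) + (1)*(-132) + (-5) = -338 — checks out.
All entries verified; no error found.

no error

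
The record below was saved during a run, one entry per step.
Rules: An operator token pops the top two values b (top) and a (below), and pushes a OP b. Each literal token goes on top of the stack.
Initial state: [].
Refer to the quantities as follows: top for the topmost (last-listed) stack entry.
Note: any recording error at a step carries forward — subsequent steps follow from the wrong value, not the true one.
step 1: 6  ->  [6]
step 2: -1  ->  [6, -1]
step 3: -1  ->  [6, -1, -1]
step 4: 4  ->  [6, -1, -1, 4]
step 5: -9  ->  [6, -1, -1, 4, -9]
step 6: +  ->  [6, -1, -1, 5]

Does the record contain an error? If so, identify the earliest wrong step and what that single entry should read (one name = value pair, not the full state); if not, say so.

1. push 6: top = 6 (confirmed correct)
2. push -1: top = -1 (verified)
3. push -1: top = -1 (in agreement)
4. push 4: top = 4 (verified)
5. push -9: top = -9 (agrees with the record)
6. 4 + -9 = -5 (the record disagrees here)
Conclusion: step 6 carries the first error; the entry should be top = -5.

step 6, top = -5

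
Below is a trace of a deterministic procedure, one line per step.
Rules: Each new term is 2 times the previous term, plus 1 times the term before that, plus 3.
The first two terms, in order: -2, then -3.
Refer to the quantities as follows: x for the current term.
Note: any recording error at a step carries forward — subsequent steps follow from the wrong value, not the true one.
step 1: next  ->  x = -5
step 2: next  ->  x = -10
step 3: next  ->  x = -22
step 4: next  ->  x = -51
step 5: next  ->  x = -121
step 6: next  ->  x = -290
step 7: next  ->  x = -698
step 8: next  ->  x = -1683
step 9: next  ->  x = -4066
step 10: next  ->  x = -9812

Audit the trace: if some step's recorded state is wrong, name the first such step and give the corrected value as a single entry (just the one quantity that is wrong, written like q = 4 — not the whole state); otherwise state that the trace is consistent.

step 9, x = -4061

Step 1: x = 2*(-3) + (1)*(-2) + (3) = -5 — in agreement.
Step 2: x = 2*(-5) + (1)*(-3) + (3) = -10 — verified.
Step 3: x = 2*(-10) + (1)*(-5) + (3) = -22 — verified.
Step 4: x = 2*(-22) + (1)*(-10) + (3) = -51 — checks out.
Step 5: x = 2*(-51) + (1)*(-22) + (3) = -121 — verified.
Step 6: x = 2*(-121) + (1)*(-51) + (3) = -290 — same as recorded.
Step 7: x = 2*(-290) + (1)*(-121) + (3) = -698 — matches.
Step 8: x = 2*(-698) + (1)*(-290) + (3) = -1683 — consistent with the trace.
Step 9: x = 2*(-1683) + (1)*(-698) + (3) = -4061 — the trace disagrees here.
So the first discrepancy is step 9, where the right value is x = -4061.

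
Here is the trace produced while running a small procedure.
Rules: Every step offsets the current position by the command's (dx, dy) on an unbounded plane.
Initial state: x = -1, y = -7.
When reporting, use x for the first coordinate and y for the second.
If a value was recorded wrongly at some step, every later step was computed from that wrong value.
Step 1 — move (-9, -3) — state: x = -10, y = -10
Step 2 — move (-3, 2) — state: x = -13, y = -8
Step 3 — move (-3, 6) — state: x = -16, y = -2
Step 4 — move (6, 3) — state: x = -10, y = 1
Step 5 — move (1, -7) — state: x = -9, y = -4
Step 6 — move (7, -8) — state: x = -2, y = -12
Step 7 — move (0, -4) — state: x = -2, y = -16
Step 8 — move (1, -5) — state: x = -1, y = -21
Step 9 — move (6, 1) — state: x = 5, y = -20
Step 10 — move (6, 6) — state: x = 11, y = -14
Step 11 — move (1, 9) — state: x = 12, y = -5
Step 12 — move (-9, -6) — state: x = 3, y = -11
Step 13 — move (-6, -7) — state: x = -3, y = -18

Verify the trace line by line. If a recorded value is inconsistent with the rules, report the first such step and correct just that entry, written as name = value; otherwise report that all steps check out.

step 1: x = -1 + (-9) = -10, y = -7 + (-3) = -10 -> consistent with the trace
step 2: x = -10 + (-3) = -13, y = -10 + (2) = -8 -> no discrepancy
step 3: x = -13 + (-3) = -16, y = -8 + (6) = -2 -> agrees with the trace
step 4: x = -16 + (6) = -10, y = -2 + (3) = 1 -> consistent with the trace
step 5: x = -10 + (1) = -9, y = 1 + (-7) = -6 -> not what was recorded
That makes step 5 the first incorrect line — y = -6 is what it should show.

step 5, y = -6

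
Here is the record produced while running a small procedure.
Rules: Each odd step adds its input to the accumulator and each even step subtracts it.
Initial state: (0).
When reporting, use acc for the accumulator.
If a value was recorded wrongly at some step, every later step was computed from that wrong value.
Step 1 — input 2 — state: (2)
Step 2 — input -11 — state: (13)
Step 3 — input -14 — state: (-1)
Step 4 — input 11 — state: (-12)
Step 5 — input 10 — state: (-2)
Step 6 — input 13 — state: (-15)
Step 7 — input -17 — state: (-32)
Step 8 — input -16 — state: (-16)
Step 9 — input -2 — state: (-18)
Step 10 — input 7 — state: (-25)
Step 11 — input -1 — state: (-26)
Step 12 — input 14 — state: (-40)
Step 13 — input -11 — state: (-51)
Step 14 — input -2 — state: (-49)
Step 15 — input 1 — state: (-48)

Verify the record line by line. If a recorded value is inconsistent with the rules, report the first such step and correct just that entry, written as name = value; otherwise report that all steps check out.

step 1: acc = 0 + 2 = 2 -> in agreement
step 2: acc = 2 - -11 = 13 -> matches
step 3: acc = 13 + -14 = -1 -> agrees with the record
step 4: acc = -1 - 11 = -12 -> same as recorded
step 5: acc = -12 + 10 = -2 -> no discrepancy
step 6: acc = -2 - 13 = -15 -> verified
step 7: acc = -15 + -17 = -32 -> no discrepancy
step 8: acc = -32 - -16 = -16 -> exactly as logged
step 9: acc = -16 + -2 = -18 -> agrees with the record
step 10: acc = -18 - 7 = -25 -> verified
step 11: acc = -25 + -1 = -26 -> confirmed correct
step 12: acc = -26 - 14 = -40 -> agrees with the record
step 13: acc = -40 + -11 = -51 -> verified
step 14: acc = -51 - -2 = -49 -> matches
step 15: acc = -49 + 1 = -48 -> checks out
The recomputation confirms every line.

no error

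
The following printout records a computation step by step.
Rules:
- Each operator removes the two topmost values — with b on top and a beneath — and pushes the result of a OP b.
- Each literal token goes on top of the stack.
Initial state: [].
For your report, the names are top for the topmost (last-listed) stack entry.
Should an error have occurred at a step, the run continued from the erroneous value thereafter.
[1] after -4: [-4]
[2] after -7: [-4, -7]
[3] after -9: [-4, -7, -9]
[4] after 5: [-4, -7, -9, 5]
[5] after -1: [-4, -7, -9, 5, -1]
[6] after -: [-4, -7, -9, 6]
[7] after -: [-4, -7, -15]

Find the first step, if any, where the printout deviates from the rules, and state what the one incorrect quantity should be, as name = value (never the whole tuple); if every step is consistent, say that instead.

no error

Recomputing the run from the initial state:
step 1: [-4]
step 2: [-4, -7]
step 3: [-4, -7, -9]
step 4: [-4, -7, -9, 5]
step 5: [-4, -7, -9, 5, -1]
step 6: [-4, -7, -9, 6]
step 7: [-4, -7, -15]
This matches the printout at every step.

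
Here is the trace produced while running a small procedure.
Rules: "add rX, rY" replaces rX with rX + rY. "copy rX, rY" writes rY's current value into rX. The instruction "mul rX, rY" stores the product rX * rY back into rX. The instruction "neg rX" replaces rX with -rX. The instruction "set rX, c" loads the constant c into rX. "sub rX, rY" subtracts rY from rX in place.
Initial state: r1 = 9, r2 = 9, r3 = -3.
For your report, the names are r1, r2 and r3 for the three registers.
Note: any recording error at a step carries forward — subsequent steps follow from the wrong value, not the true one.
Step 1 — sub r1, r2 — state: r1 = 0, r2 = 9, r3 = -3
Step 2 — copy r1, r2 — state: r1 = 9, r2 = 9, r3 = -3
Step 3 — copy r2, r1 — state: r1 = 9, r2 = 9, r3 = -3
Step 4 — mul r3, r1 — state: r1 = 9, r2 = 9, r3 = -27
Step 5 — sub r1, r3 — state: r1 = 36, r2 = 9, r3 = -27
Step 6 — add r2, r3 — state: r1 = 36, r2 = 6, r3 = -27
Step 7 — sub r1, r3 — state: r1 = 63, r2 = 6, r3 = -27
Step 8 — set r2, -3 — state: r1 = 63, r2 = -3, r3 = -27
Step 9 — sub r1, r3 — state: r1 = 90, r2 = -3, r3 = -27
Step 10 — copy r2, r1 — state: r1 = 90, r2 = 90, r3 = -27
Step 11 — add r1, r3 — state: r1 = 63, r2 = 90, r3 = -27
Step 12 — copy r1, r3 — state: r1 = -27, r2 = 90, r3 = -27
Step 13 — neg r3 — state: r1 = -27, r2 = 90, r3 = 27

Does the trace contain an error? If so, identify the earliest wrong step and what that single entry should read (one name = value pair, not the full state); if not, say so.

step 6, r2 = -18

Recomputing the run from the initial state:
step 1: r1 = 0, r2 = 9, r3 = -3
step 2: r1 = 9, r2 = 9, r3 = -3
step 3: r1 = 9, r2 = 9, r3 = -3
step 4: r1 = 9, r2 = 9, r3 = -27
step 5: r1 = 36, r2 = 9, r3 = -27
step 6: r1 = 36, r2 = -18, r3 = -27
step 7: r1 = 63, r2 = -18, r3 = -27
step 8: r1 = 63, r2 = -3, r3 = -27
step 9: r1 = 90, r2 = -3, r3 = -27
step 10: r1 = 90, r2 = 90, r3 = -27
step 11: r1 = 63, r2 = 90, r3 = -27
step 12: r1 = -27, r2 = 90, r3 = -27
step 13: r1 = -27, r2 = 90, r3 = 27
The first disagreement with the trace is at step 6, where the value should be r2 = -18.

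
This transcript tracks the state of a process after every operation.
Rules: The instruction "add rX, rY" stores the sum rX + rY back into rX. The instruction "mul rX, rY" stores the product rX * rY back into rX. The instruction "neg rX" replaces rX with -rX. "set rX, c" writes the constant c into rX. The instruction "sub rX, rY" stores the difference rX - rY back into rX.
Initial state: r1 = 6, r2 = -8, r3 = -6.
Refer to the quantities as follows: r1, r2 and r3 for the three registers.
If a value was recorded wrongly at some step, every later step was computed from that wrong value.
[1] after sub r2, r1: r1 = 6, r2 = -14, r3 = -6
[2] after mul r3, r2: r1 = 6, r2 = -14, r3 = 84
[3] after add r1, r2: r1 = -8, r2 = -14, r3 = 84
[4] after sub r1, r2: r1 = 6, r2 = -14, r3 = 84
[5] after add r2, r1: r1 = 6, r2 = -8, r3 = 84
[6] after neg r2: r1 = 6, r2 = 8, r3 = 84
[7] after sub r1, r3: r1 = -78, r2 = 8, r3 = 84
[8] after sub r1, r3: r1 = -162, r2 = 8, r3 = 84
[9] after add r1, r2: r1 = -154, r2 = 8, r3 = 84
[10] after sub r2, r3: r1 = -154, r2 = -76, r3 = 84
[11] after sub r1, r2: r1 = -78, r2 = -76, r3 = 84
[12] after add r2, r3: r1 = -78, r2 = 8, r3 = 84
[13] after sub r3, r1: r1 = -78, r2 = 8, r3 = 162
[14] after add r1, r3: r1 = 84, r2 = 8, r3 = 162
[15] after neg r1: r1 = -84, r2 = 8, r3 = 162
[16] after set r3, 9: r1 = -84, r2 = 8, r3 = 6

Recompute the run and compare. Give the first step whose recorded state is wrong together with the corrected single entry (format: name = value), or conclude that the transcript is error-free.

step 16, r3 = 9

Recomputing the run from the initial state:
step 1: r1 = 6, r2 = -14, r3 = -6
step 2: r1 = 6, r2 = -14, r3 = 84
step 3: r1 = -8, r2 = -14, r3 = 84
step 4: r1 = 6, r2 = -14, r3 = 84
step 5: r1 = 6, r2 = -8, r3 = 84
step 6: r1 = 6, r2 = 8, r3 = 84
step 7: r1 = -78, r2 = 8, r3 = 84
step 8: r1 = -162, r2 = 8, r3 = 84
step 9: r1 = -154, r2 = 8, r3 = 84
step 10: r1 = -154, r2 = -76, r3 = 84
step 11: r1 = -78, r2 = -76, r3 = 84
step 12: r1 = -78, r2 = 8, r3 = 84
step 13: r1 = -78, r2 = 8, r3 = 162
step 14: r1 = 84, r2 = 8, r3 = 162
step 15: r1 = -84, r2 = 8, r3 = 162
step 16: r1 = -84, r2 = 8, r3 = 9
The first disagreement with the transcript is at step 16, where the value should be r3 = 9.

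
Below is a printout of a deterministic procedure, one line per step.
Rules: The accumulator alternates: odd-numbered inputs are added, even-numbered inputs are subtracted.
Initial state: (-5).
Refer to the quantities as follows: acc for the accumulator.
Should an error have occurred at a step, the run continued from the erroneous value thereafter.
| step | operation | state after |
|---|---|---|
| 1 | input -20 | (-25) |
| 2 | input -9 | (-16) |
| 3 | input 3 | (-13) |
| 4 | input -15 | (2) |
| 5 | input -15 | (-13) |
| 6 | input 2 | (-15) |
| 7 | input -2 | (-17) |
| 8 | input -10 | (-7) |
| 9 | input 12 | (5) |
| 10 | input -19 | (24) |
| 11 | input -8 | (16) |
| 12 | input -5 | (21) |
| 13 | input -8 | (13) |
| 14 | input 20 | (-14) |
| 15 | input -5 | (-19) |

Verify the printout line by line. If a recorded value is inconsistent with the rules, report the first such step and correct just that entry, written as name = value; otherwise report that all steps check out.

step 14, acc = -7

Step 1: acc = -5 + -20 = -25 — verified.
Step 2: acc = -25 - -9 = -16 — agrees with the printout.
Step 3: acc = -16 + 3 = -13 — exactly as logged.
Step 4: acc = -13 - -15 = 2 — verified.
Step 5: acc = 2 + -15 = -13 — consistent with the printout.
Step 6: acc = -13 - 2 = -15 — verified.
Step 7: acc = -15 + -2 = -17 — verified.
Step 8: acc = -17 - -10 = -7 — agrees with the printout.
Step 9: acc = -7 + 12 = 5 — checks out.
Step 10: acc = 5 - -19 = 24 — exactly as logged.
Step 11: acc = 24 + -8 = 16 — consistent with the printout.
Step 12: acc = 16 - -5 = 21 — consistent with the printout.
Step 13: acc = 21 + -8 = 13 — in agreement.
Step 14: acc = 13 - 20 = -7 — this is not what the printout shows.
That makes step 14 the first incorrect line — acc = -7 is what it should show.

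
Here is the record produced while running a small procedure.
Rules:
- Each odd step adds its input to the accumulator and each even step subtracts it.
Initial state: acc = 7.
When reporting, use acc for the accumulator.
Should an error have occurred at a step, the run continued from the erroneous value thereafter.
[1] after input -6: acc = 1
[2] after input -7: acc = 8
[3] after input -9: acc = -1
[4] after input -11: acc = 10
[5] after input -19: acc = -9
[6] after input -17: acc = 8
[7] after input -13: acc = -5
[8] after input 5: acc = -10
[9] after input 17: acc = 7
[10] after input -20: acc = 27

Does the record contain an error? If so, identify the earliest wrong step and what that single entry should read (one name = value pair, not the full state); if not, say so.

1. acc = 7 + -6 = 1 (matches)
2. acc = 1 - -7 = 8 (checks out)
3. acc = 8 + -9 = -1 (exactly as logged)
4. acc = -1 - -11 = 10 (checks out)
5. acc = 10 + -19 = -9 (same as recorded)
6. acc = -9 - -17 = 8 (exactly as logged)
7. acc = 8 + -13 = -5 (confirmed correct)
8. acc = -5 - 5 = -10 (matches)
9. acc = -10 + 17 = 7 (no discrepancy)
10. acc = 7 - -20 = 27 (matches)
No step deviates from the rules.

no error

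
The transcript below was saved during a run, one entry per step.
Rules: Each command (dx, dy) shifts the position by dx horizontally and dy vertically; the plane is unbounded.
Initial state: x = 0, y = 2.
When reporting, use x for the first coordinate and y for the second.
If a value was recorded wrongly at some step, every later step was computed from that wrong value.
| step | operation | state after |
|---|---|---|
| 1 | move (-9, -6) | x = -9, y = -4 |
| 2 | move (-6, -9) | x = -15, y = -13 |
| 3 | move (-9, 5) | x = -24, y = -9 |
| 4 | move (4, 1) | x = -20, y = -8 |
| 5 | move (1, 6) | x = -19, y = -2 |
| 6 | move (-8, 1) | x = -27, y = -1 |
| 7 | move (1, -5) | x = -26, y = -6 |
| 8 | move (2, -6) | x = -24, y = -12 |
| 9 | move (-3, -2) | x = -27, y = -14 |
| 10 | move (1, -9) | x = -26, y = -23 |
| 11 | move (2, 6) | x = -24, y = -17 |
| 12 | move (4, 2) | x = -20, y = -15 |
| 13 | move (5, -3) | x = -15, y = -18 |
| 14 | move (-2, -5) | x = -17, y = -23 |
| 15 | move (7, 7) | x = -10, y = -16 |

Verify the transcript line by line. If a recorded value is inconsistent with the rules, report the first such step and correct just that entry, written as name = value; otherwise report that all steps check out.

1. x = 0 + (-9) = -9, y = 2 + (-6) = -4 (verified)
2. x = -9 + (-6) = -15, y = -4 + (-9) = -13 (matches)
3. x = -15 + (-9) = -24, y = -13 + (5) = -8 (this is not what the transcript shows)
The earliest wrong entry is at step 3: it should read y = -8.

step 3, y = -8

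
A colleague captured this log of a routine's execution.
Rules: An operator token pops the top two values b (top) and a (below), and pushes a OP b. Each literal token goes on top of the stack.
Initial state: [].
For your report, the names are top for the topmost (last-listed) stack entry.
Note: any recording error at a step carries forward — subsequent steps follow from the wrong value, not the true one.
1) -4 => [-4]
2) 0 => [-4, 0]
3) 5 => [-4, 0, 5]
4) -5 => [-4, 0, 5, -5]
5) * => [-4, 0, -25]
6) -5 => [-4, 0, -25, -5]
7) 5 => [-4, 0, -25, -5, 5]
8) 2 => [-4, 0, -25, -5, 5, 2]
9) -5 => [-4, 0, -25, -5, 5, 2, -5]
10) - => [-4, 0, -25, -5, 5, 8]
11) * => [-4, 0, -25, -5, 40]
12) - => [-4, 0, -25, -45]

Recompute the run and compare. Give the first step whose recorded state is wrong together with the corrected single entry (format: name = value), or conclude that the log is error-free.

1. push -4: top = -4 (in agreement)
2. push 0: top = 0 (agrees with the log)
3. push 5: top = 5 (verified)
4. push -5: top = -5 (in agreement)
5. 5 * -5 = -25 (agrees with the log)
6. push -5: top = -5 (agrees with the log)
7. push 5: top = 5 (in agreement)
8. push 2: top = 2 (no discrepancy)
9. push -5: top = -5 (matches)
10. 2 - -5 = 7 (a discrepancy with the log)
The audit stops at step 10: the recorded entry is wrong and should be top = 7.

step 10, top = 7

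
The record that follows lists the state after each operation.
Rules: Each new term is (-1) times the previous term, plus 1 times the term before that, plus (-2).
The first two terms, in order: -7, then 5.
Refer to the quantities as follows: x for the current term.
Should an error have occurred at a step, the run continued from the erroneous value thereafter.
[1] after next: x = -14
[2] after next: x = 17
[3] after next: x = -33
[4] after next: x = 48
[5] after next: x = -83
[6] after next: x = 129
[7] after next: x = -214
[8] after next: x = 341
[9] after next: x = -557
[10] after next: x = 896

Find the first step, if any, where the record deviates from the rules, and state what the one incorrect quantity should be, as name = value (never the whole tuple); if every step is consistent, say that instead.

Recomputing the run from the initial state:
step 1: x = -14
step 2: x = 17
step 3: x = -33
step 4: x = 48
step 5: x = -83
step 6: x = 129
step 7: x = -214
step 8: x = 341
step 9: x = -557
step 10: x = 896
This matches the record at every step.

no error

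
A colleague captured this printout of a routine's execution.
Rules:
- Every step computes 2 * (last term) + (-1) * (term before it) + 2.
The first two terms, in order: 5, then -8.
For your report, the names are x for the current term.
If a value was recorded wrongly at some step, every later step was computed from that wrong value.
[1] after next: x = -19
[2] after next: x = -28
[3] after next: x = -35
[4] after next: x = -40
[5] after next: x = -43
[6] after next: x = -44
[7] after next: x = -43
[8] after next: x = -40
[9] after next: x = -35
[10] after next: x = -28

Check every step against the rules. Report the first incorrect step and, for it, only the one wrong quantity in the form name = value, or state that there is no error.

no error

Recomputing the run from the initial state:
step 1: x = -19
step 2: x = -28
step 3: x = -35
step 4: x = -40
step 5: x = -43
step 6: x = -44
step 7: x = -43
step 8: x = -40
step 9: x = -35
step 10: x = -28
This matches the printout at every step.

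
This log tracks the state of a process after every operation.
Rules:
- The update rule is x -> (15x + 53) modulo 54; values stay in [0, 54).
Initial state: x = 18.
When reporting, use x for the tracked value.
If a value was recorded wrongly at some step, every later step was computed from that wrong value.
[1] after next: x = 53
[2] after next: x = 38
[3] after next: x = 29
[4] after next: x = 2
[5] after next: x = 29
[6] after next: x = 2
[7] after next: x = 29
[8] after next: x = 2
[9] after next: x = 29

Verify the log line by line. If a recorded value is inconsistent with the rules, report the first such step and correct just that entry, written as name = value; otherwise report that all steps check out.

no error

Recomputing the run from the initial state:
step 1: x = 53
step 2: x = 38
step 3: x = 29
step 4: x = 2
step 5: x = 29
step 6: x = 2
step 7: x = 29
step 8: x = 2
step 9: x = 29
This matches the log at every step.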